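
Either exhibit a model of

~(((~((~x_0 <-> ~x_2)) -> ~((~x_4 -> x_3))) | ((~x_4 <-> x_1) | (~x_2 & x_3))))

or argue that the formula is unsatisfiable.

x_0 = False, x_1 = True, x_2 = True, x_3 = True, x_4 = True

  ~(((~((~x_0 <-> ~x_2)) -> ~((~x_4 -> x_3))) | ((~x_4 <-> x_1) | (~x_2 & x_3)))) = True
    (~((~x_0 <-> ~x_2)) -> ~((~x_4 -> x_3))) | ((~x_4 <-> x_1) | (~x_2 & x_3)) = False
      ~((~x_0 <-> ~x_2)) -> ~((~x_4 -> x_3)) = False
        ~((~x_0 <-> ~x_2)) = True
          ~x_0 <-> ~x_2 = False
            ~x_0 = True
            ~x_2 = False
        ~((~x_4 -> x_3)) = False
          ~x_4 -> x_3 = True
            ~x_4 = False
      (~x_4 <-> x_1) | (~x_2 & x_3) = False
        ~x_4 <-> x_1 = False
          ~x_4 = False
        ~x_2 & x_3 = False
          ~x_2 = False
The formula evaluates to True.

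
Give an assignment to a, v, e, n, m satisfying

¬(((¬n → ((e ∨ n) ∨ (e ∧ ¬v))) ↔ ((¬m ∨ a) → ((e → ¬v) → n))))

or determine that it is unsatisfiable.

a = False; v = False; e = False; n = False; m = True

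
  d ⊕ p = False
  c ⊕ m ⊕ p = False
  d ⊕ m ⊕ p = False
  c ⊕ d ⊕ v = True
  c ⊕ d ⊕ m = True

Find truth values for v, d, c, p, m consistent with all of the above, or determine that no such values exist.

Adding constraints 1, 2, 5 mod 2: every variable appears an even number of times on the left, so the left side is 0.
But the right sides sum to 1 (mod 2). 0 ≠ 1 — the system is inconsistent.

No satisfying assignment exists.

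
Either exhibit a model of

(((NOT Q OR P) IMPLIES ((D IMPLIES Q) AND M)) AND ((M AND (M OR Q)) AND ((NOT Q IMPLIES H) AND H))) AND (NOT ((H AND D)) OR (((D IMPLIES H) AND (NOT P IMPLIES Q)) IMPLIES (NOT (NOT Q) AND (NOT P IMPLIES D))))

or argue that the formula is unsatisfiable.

M: True; D: False; Q: True; H: True; P: True

  ((NOT Q OR P) IMPLIES ((D IMPLIES Q) AND M)) AND ((M AND (M OR Q)) AND ((NOT Q IMPLIES H) AND H)) = True
    (NOT Q OR P) IMPLIES ((D IMPLIES Q) AND M) = True
      NOT Q OR P = True
        NOT Q = False
      (D IMPLIES Q) AND M = True
        D IMPLIES Q = True
    (M AND (M OR Q)) AND ((NOT Q IMPLIES H) AND H) = True
      M AND (M OR Q) = True
        M OR Q = True
      (NOT Q IMPLIES H) AND H = True
        NOT Q IMPLIES H = True
          NOT Q = False
  NOT ((H AND D)) OR (((D IMPLIES H) AND (NOT P IMPLIES Q)) IMPLIES (NOT (NOT Q) AND (NOT P IMPLIES D))) = True
    NOT ((H AND D)) = True
      H AND D = False
    ((D IMPLIES H) AND (NOT P IMPLIES Q)) IMPLIES (NOT (NOT Q) AND (NOT P IMPLIES D)) = True
      (D IMPLIES H) AND (NOT P IMPLIES Q) = True
        D IMPLIES H = True
        NOT P IMPLIES Q = True
          NOT P = False
      NOT (NOT Q) AND (NOT P IMPLIES D) = True
        NOT (NOT Q) = True
          NOT Q = False
        NOT P IMPLIES D = True
          NOT P = False
Both conjuncts True, so the formula holds.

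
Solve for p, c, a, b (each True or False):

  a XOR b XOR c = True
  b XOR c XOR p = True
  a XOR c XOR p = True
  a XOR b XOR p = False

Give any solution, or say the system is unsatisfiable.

p = False; c = True; a = False; b = False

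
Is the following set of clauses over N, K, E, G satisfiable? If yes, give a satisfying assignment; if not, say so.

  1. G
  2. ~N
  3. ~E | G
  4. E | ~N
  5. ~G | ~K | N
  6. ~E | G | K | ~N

N = False, K = False, E = False, G = True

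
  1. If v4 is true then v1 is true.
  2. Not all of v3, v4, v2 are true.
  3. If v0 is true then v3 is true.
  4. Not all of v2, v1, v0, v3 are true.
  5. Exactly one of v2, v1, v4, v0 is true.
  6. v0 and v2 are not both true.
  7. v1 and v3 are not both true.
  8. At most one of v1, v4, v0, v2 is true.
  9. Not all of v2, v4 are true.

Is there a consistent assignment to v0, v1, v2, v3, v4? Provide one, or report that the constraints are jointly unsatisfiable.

v0 = False, v1 = False, v2 = True, v3 = True, v4 = False

  (1) v4=F ⇒ v1: vacuous ✓
  (2) {v3, v4, v2}: 2/3 true — not all ✓
  (3) v0=F ⇒ v3: vacuous ✓
  (4) {v2, v1, v0, v3}: 2/4 true — not all ✓
  (5) {v2, v1, v4, v0}: 1 true — exactly one ✓
  (6) v0=F, v2=T — not both ✓
  (7) v1=F, v3=T — not both ✓
  (8) {v1, v4, v0, v2}: 1 true — at most one ✓
  (9) {v2, v4}: 1/2 true — not all ✓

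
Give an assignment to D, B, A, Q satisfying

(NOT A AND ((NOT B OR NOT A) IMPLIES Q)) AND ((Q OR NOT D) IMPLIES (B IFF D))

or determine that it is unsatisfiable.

D = True, B = True, A = False, Q = True

  NOT A AND ((NOT B OR NOT A) IMPLIES Q) = True
    NOT A = True
    (NOT B OR NOT A) IMPLIES Q = True
      NOT B OR NOT A = True
        NOT B = False
        NOT A = True
  (Q OR NOT D) IMPLIES (B IFF D) = True
    Q OR NOT D = True
      NOT D = False
    B IFF D = True
Both conjuncts True, so the formula holds.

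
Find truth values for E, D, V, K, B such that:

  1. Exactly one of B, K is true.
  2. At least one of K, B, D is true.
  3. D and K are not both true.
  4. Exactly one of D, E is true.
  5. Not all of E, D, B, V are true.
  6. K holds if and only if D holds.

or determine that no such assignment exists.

E: True, D: False, V: True, K: False, B: True

  (1) {B, K}: 1 true — exactly one ✓
  (2) {K, B, D}: 1 true — at least one ✓
  (3) D=F, K=F — not both ✓
  (4) {D, E}: 1 true — exactly one ✓
  (5) {E, D, B, V}: 3/4 true — not all ✓
  (6) K=F, D=F — same ✓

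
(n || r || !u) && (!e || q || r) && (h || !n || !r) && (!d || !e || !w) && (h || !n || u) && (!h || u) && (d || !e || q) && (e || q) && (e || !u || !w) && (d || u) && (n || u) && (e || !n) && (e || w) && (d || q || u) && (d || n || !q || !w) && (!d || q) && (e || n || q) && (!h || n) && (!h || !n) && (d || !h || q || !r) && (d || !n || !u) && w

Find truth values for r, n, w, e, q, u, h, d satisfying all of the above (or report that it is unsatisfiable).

Unsatisfiable

Case u = True:
  (w) forces w = True.
  (e || !u || !w) forces e = True.
  (!d || !e || !w) forces d = False.
  (d || !e || q) forces q = True.
  (d || n || !q || !w) forces n = True.
  Clause (d || !n || !u) is falsified — contradiction.
Case u = False:
  (!h || u) forces h = False.
  (h || !n || u) forces n = False.
  Clause (n || u) is falsified — contradiction.
Both cases fail, so the formula is unsatisfiable.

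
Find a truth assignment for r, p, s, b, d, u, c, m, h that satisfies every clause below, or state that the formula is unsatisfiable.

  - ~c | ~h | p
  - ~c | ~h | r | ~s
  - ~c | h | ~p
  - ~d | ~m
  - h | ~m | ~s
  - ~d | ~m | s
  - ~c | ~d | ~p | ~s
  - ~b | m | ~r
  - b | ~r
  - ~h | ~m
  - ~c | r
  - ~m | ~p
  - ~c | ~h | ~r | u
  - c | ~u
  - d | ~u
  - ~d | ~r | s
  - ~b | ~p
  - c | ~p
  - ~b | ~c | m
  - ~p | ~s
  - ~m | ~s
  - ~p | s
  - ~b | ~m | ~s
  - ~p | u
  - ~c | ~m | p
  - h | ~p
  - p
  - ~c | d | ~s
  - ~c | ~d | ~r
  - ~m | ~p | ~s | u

Case s = True:
  (~p | ~s) forces p = False.
  Clause (p) is falsified — contradiction.
Case s = False:
  (~p | s) forces p = False.
  Clause (p) is falsified — contradiction.
Both cases fail, so the formula is unsatisfiable.

No satisfying assignment exists.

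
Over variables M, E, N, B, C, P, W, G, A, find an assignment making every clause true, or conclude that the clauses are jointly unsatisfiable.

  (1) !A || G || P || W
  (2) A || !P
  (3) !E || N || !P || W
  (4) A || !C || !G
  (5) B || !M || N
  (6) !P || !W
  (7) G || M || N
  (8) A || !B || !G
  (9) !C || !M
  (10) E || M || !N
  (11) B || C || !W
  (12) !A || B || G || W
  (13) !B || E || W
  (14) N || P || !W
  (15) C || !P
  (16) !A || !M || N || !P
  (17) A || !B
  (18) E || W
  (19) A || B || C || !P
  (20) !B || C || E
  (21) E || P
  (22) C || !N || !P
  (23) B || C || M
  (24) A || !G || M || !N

M: False; E: True; N: True; B: True; C: False; P: False; W: True; G: True; A: True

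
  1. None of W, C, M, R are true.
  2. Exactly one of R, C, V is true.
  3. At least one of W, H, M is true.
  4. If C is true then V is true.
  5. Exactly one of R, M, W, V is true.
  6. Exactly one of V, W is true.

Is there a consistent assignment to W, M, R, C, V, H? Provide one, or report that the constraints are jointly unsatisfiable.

W = False; M = False; R = False; C = False; V = True; H = True

  (1) {W, C, M, R}: 0 true — none ✓
  (2) {R, C, V}: 1 true — exactly one ✓
  (3) {W, H, M}: 1 true — at least one ✓
  (4) C=F ⇒ V: vacuous ✓
  (5) {R, M, W, V}: 1 true — exactly one ✓
  (6) {V, W}: 1 true — exactly one ✓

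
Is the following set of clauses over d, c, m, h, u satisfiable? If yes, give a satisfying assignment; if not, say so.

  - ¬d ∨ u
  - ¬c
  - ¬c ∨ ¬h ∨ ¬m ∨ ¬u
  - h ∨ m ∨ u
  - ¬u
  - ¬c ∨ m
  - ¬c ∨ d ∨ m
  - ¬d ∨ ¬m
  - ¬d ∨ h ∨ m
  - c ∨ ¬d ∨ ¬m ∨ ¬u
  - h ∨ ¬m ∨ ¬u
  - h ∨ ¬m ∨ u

d: False; c: False; m: True; h: True; u: False

Unit clause (¬c) forces c = False.
Unit clause (¬u) forces u = False.
In (¬d ∨ u) only ¬d is left, so d = False.
Set m = True.
  then (h ∨ ¬m ∨ u) forces h = True.
All clauses satisfied.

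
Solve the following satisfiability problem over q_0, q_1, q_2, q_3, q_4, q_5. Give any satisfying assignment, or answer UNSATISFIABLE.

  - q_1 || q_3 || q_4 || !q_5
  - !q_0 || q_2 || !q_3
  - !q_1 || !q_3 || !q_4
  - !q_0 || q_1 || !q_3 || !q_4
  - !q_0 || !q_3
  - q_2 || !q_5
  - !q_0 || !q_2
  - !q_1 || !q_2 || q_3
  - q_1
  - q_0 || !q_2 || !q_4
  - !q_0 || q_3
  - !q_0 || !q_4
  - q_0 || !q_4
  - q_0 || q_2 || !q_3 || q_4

q_0 = False, q_1 = True, q_2 = True, q_3 = True, q_4 = False, q_5 = False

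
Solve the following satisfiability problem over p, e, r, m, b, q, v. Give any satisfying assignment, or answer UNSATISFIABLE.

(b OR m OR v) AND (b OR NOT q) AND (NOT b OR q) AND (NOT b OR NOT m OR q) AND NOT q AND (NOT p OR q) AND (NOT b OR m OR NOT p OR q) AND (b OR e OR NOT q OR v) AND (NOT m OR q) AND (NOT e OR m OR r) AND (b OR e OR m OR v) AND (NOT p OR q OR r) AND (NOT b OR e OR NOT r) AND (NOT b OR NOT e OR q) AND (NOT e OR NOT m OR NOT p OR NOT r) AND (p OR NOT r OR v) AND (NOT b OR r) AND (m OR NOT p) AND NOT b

p = False, e = True, r = True, m = False, b = False, q = False, v = True

Unit clause (NOT q) forces q = False.
In (NOT p OR q) only NOT p is left, so p = False.
In (NOT m OR q) only NOT m is left, so m = False.
Unit clause (NOT b) forces b = False.
In (b OR m OR v) only v is left, so v = True.
Set e = True.
  then (NOT e OR m OR r) forces r = True.
All clauses satisfied.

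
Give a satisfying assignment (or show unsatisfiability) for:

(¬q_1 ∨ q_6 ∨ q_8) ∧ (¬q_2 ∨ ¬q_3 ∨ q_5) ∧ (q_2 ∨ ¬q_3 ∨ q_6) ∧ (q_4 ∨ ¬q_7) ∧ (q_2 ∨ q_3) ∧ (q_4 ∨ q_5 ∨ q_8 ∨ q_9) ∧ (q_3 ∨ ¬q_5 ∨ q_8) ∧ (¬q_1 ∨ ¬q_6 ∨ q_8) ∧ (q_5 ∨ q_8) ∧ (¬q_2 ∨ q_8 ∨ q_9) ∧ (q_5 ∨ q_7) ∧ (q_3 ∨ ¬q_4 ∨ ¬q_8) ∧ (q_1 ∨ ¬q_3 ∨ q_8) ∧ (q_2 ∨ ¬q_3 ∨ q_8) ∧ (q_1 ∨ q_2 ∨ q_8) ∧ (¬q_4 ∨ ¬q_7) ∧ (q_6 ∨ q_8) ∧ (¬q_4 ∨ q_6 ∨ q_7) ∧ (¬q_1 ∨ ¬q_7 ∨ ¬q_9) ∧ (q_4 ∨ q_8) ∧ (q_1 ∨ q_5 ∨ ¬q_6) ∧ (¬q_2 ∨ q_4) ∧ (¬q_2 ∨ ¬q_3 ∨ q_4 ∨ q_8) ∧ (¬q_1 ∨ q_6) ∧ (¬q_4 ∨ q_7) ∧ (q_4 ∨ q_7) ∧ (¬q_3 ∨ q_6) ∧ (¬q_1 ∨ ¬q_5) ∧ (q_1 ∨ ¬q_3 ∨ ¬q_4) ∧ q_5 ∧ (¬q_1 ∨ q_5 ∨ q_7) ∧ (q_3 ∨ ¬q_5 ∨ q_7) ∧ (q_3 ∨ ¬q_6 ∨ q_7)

Case q_4 = True:
  (¬q_4 ∨ ¬q_7) forces q_7 = False.
  Clause (¬q_4 ∨ q_7) is falsified — contradiction.
Case q_4 = False:
  (q_4 ∨ ¬q_7) forces q_7 = False.
  Clause (q_4 ∨ q_7) is falsified — contradiction.
Both cases fail, so the formula is unsatisfiable.

No satisfying assignment exists.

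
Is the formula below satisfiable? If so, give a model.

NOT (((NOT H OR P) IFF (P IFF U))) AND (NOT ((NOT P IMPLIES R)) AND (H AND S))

P = False, S = True, U = False, H = True, R = False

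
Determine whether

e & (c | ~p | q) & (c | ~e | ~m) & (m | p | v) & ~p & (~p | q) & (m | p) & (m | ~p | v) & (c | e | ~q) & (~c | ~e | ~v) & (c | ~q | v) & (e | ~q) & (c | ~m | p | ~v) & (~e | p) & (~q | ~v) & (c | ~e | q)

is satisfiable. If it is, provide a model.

Unsatisfiable — no assignment works.

Case e = True:
  (~p) forces p = False.
  Clause (~e | p) is falsified — contradiction.
Case e = False:
  Clause (e) is falsified — contradiction.
Both cases fail, so the formula is unsatisfiable.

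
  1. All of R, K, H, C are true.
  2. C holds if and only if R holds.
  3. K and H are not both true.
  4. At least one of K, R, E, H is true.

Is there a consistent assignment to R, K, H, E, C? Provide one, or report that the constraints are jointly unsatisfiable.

Case R = True:
  (1) forces K = True.
  (1) forces H = True.
  Constraint (3) is violated (K=T, H=T) — contradiction.
Case R = False:
  Constraint (1) is violated (R=F) — contradiction.
Both cases fail — unsatisfiable.

No satisfying assignment exists.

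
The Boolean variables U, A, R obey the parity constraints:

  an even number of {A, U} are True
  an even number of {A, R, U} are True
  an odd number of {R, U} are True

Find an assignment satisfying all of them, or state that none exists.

U=T; A=T; R=F

{A, U}: 2 true → even ✓
{A, R, U}: 2 true → even ✓
{R, U}: 1 true → odd ✓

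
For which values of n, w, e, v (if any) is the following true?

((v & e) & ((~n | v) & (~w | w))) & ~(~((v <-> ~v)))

The conjunct ~(~((v <-> ~v))) is unsatisfiable on its own:
  v=F: evaluates to False.
  v=T: evaluates to False.
So the whole conjunction is unsatisfiable.

UNSATISFIABLE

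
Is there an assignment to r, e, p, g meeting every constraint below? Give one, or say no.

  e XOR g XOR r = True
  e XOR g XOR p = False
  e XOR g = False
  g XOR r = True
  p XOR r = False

Adding constraints 1, 2, 5 mod 2: every variable appears an even number of times on the left, so the left side is 0.
But the right sides sum to 1 (mod 2). 0 ≠ 1 — the system is inconsistent.

Unsatisfiable — no assignment works.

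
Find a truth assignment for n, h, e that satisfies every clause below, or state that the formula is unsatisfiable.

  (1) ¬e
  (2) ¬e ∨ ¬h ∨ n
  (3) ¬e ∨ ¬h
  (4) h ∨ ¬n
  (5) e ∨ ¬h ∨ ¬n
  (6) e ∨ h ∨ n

n = False, h = True, e = False

Unit clause (¬e) forces e = False.
Try n = True:
  (h ∨ ¬n) forces h = True.
  clause (e ∨ ¬h ∨ ¬n) is falsified — backtrack.
So n = False.
  then (e ∨ h ∨ n) forces h = True.
Check each clause:
  (¬e): ¬e holds.
  (¬e ∨ ¬h ∨ n): ¬e holds.
  (¬e ∨ ¬h): ¬e holds.
  (h ∨ ¬n): h holds.
  (e ∨ ¬h ∨ ¬n): ¬n holds.
  (e ∨ h ∨ n): h holds.
All clauses satisfied.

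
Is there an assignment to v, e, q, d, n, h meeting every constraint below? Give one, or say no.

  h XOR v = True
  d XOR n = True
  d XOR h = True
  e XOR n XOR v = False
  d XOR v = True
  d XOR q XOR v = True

Unsatisfiable

Adding constraints 1, 3, 5 mod 2: every variable appears an even number of times on the left, so the left side is 0.
But the right sides sum to 1 (mod 2). 0 ≠ 1 — the system is inconsistent.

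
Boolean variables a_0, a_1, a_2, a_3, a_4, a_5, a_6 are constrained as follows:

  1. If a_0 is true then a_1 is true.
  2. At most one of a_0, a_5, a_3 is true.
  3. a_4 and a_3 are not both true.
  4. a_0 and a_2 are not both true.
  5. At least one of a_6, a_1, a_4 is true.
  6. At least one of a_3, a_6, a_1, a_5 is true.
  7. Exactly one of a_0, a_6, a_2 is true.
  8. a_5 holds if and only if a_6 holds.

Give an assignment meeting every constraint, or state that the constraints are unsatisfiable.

a_0 = False, a_1 = False, a_2 = False, a_3 = False, a_4 = False, a_5 = True, a_6 = True

  (1) a_0=F ⇒ a_1: vacuous ✓
  (2) {a_0, a_5, a_3}: 1 true — at most one ✓
  (3) a_4=F, a_3=F — not both ✓
  (4) a_0=F, a_2=F — not both ✓
  (5) {a_6, a_1, a_4}: 1 true — at least one ✓
  (6) {a_3, a_6, a_1, a_5}: 2 true — at least one ✓
  (7) {a_0, a_6, a_2}: 1 true — exactly one ✓
  (8) a_5=T, a_6=T — same ✓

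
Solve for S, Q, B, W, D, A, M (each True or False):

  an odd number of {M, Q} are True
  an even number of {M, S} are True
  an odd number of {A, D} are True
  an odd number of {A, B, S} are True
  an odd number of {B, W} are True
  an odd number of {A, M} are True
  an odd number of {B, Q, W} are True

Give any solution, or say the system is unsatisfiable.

S = True, Q = False, B = False, W = True, D = True, A = False, M = True

{M, Q}: 1 true → odd ✓
{M, S}: 2 true → even ✓
{A, D}: 1 true → odd ✓
{A, B, S}: 1 true → odd ✓
{B, W}: 1 true → odd ✓
{A, M}: 1 true → odd ✓
{B, Q, W}: 1 true → odd ✓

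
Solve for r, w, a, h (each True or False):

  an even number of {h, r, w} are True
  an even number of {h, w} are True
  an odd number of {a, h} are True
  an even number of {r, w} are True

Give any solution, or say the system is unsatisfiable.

r = False, w = False, a = True, h = False

{h, r, w}: 0 true → even ✓
{h, w}: 0 true → even ✓
{a, h}: 1 true → odd ✓
{r, w}: 0 true → even ✓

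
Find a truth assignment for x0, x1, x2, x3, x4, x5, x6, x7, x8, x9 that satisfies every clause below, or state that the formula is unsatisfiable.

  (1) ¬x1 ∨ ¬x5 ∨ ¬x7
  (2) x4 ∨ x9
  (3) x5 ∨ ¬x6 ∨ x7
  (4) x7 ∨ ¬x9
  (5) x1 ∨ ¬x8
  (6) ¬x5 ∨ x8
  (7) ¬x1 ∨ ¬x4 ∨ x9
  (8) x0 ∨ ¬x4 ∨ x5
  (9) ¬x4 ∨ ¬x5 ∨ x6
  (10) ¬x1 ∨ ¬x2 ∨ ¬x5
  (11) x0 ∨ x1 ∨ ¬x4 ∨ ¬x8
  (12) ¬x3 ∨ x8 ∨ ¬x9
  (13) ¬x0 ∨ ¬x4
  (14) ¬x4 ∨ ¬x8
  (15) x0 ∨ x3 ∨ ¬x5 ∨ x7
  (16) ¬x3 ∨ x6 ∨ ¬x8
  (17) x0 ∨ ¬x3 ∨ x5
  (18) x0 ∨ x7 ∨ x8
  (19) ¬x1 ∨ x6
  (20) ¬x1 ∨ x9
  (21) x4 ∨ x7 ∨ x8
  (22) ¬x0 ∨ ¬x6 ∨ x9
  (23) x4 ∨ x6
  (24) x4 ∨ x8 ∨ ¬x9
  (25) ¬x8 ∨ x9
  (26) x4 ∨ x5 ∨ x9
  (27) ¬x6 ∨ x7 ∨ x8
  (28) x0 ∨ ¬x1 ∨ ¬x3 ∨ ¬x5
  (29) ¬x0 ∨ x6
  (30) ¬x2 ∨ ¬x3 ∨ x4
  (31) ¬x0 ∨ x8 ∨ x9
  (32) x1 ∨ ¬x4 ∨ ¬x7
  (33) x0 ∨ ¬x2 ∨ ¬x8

x0: False, x1: True, x2: False, x3: False, x4: False, x5: False, x6: True, x7: True, x8: True, x9: True

Set x0 = False.
Set x1 = True.
  then (¬x1 ∨ x6) forces x6 = True.
  then (¬x1 ∨ x9) forces x9 = True.
  then (x7 ∨ ¬x9) forces x7 = True.
  then (¬x1 ∨ ¬x5 ∨ ¬x7) forces x5 = False.
  then (x0 ∨ ¬x4 ∨ x5) forces x4 = False.
  then (x0 ∨ ¬x3 ∨ x5) forces x3 = False.
  then (x4 ∨ x8 ∨ ¬x9) forces x8 = True.
  then (x0 ∨ ¬x2 ∨ ¬x8) forces x2 = False.
All clauses satisfied.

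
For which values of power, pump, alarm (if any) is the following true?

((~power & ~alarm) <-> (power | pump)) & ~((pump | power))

power = False, pump = False, alarm = True

  (~power & ~alarm) <-> (power | pump) = True
    ~power & ~alarm = False
      ~power = True
      ~alarm = False
    power | pump = False
  ~((pump | power)) = True
    pump | power = False
Both conjuncts True, so the formula holds.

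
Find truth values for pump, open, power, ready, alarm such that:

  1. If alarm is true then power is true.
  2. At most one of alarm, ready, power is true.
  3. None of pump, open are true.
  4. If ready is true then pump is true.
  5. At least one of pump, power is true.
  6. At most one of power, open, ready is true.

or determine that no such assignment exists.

pump = False, open = False, power = True, ready = False, alarm = False

  (1) alarm=F ⇒ power: vacuous ✓
  (2) {alarm, ready, power}: 1 true — at most one ✓
  (3) {pump, open}: 0 true — none ✓
  (4) ready=F ⇒ pump: vacuous ✓
  (5) {pump, power}: 1 true — at least one ✓
  (6) {power, open, ready}: 1 true — at most one ✓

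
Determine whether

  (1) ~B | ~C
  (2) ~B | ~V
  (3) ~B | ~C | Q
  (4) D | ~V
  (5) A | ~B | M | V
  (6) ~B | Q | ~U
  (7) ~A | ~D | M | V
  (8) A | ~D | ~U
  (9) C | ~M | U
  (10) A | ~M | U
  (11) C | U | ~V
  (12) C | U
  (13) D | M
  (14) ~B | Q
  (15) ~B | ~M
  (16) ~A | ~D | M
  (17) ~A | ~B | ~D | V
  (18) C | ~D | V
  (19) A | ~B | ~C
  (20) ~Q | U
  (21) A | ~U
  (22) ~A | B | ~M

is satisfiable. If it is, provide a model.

Set U = False.
  then (C | U) forces C = True.
  then (~Q | U) forces Q = False.
  then (~B | ~C) forces B = False.
Try A = True:
  (~A | B | ~M) forces M = False.
  (D | M) forces D = True.
  clause (~A | ~D | M) is falsified — backtrack.
So A = False.
  then (A | ~M | U) forces M = False.
  then (D | M) forces D = True.
Set V = False.
All clauses satisfied.

U = False; A = False; M = False; Q = False; C = True; V = False; D = True; B = False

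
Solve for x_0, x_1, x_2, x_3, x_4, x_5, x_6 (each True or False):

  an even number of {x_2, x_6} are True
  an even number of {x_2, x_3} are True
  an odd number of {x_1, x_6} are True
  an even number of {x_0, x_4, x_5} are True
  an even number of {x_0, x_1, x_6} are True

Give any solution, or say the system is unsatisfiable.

x_0: True, x_1: False, x_2: True, x_3: True, x_4: False, x_5: True, x_6: True

{x_2, x_6}: 2 true → even ✓
{x_2, x_3}: 2 true → even ✓
{x_1, x_6}: 1 true → odd ✓
{x_0, x_4, x_5}: 2 true → even ✓
{x_0, x_1, x_6}: 2 true → even ✓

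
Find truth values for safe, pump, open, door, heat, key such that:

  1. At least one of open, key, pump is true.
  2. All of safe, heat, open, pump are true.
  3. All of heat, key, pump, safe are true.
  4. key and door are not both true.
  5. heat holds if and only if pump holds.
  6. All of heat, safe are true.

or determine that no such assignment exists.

safe: True; pump: True; open: True; door: False; heat: True; key: True

  (1) {open, key, pump}: 3 true — at least one ✓
  (2) {safe, heat, open, pump}: all 4 true ✓
  (3) {heat, key, pump, safe}: all 4 true ✓
  (4) key=T, door=F — not both ✓
  (5) heat=T, pump=T — same ✓
  (6) {heat, safe}: all 2 true ✓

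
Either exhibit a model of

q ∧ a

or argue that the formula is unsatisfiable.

a = True, q = True

Both conjuncts True, so the formula holds.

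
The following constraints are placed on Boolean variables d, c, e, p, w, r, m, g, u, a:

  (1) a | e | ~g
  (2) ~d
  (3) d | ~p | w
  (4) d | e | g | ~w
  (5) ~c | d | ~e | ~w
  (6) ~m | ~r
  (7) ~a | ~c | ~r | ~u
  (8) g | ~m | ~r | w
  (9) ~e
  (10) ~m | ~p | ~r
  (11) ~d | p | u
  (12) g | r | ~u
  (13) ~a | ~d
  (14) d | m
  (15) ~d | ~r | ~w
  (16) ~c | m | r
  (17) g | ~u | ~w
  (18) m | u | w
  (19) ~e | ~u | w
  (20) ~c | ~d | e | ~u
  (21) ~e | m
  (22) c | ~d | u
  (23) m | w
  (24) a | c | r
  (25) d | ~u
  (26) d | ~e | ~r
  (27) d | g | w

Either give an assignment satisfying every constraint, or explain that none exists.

Unit clause (~d) forces d = False.
Unit clause (~e) forces e = False.
In (d | m) only m is left, so m = True.
In (d | ~u) only ~u is left, so u = False.
In (~m | ~r) only ~r is left, so r = False.
Set c = False.
  then (a | c | r) forces a = True.
Set p = False.
Set w = True.
  then (d | e | g | ~w) forces g = True.
All clauses satisfied.

d=F; c=F; e=F; p=F; w=T; r=F; m=T; g=T; u=F; a=T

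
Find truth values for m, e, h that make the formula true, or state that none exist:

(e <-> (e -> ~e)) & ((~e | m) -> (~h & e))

The conjunct e <-> (e -> ~e) is unsatisfiable on its own:
  e=F: evaluates to False.
  e=T: evaluates to False.
So the whole conjunction is unsatisfiable.

Unsatisfiable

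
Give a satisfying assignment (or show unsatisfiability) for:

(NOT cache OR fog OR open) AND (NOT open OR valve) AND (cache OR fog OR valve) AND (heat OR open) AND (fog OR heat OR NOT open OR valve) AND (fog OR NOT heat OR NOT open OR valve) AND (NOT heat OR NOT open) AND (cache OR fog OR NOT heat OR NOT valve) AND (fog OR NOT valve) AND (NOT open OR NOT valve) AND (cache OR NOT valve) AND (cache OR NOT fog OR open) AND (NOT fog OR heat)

Try cache = False:
  (cache OR NOT valve) forces valve = False.
  (NOT open OR valve) forces open = False.
  (cache OR fog OR valve) forces fog = True.
  clause (cache OR NOT fog OR open) is falsified — backtrack.
So cache = True.
Set valve = False.
  then (NOT open OR valve) forces open = False.
  then (heat OR open) forces heat = True.
  then (NOT cache OR fog OR open) forces fog = True.
All clauses satisfied.

cache: True; valve: False; heat: True; open: False; fog: True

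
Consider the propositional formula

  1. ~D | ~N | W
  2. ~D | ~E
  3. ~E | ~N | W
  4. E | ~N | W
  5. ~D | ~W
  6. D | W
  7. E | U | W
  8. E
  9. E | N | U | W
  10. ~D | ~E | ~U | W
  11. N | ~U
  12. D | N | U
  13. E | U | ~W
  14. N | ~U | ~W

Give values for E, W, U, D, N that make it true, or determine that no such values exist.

Unit clause (E) forces E = True.
In (~D | ~E) only ~D is left, so D = False.
In (D | W) only W is left, so W = True.
Set U = True.
  then (N | ~U) forces N = True.
All clauses satisfied.

E: True, W: True, U: True, D: False, N: True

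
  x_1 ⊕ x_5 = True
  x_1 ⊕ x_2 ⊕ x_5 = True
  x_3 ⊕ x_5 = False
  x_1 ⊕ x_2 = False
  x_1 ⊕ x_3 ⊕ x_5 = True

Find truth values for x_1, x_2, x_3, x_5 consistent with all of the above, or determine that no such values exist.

The formula is unsatisfiable.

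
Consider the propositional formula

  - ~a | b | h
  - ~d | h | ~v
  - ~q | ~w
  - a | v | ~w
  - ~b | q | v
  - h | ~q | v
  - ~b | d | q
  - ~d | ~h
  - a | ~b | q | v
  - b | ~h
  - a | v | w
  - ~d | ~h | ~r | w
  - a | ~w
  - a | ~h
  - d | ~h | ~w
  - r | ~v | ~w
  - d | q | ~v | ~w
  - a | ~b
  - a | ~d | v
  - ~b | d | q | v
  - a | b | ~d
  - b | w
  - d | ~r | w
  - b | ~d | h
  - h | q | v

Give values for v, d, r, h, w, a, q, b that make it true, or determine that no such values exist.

Set v = True.
Try d = True:
  (~d | h | ~v) forces h = True.
  clause (~d | ~h) is falsified — backtrack.
So d = False.
Set r = False.
  then (r | ~v | ~w) forces w = False.
  then (b | w) forces b = True.
  then (~b | d | q) forces q = True.
  then (a | ~b) forces a = True.
Set h = False.
All clauses satisfied.

v=T, d=F, r=F, h=F, w=F, a=T, q=T, b=T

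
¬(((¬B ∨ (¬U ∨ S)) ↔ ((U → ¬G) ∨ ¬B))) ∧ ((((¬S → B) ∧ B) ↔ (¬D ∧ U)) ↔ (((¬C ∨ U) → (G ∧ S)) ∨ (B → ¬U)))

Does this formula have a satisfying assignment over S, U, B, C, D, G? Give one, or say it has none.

S = True, U = True, B = True, C = True, D = False, G = True

  ¬(((¬B ∨ (¬U ∨ S)) ↔ ((U → ¬G) ∨ ¬B))) = True
    (¬B ∨ (¬U ∨ S)) ↔ ((U → ¬G) ∨ ¬B) = False
      ¬B ∨ (¬U ∨ S) = True
        ¬B = False
        ¬U ∨ S = True
          ¬U = False
      (U → ¬G) ∨ ¬B = False
        U → ¬G = False
          ¬G = False
        ¬B = False
  (((¬S → B) ∧ B) ↔ (¬D ∧ U)) ↔ (((¬C ∨ U) → (G ∧ S)) ∨ (B → ¬U)) = True
    ((¬S → B) ∧ B) ↔ (¬D ∧ U) = True
      (¬S → B) ∧ B = True
        ¬S → B = True
          ¬S = False
      ¬D ∧ U = True
        ¬D = True
    ((¬C ∨ U) → (G ∧ S)) ∨ (B → ¬U) = True
      (¬C ∨ U) → (G ∧ S) = True
        ¬C ∨ U = True
          ¬C = False
        G ∧ S = True
      B → ¬U = False
        ¬U = False
Both conjuncts True, so the formula holds.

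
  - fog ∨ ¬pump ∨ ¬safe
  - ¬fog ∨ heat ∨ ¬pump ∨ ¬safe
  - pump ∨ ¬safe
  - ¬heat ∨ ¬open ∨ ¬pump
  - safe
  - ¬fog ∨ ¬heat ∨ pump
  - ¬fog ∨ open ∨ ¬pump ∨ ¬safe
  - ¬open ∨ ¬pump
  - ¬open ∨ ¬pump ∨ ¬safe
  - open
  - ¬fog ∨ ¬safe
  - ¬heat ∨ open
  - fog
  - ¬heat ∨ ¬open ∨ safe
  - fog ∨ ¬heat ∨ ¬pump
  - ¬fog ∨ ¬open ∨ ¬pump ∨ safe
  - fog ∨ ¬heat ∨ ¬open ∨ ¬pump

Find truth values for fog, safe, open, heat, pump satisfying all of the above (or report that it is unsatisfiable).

Case fog = True:
  (safe) forces safe = True.
  Clause (¬fog ∨ ¬safe) is falsified — contradiction.
Case fog = False:
  Clause (fog) is falsified — contradiction.
Both cases fail, so the formula is unsatisfiable.

UNSATISFIABLE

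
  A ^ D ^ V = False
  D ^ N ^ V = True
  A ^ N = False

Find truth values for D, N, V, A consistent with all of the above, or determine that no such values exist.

Adding constraints 1, 2, 3 mod 2: every variable appears an even number of times on the left, so the left side is 0.
But the right sides sum to 1 (mod 2). 0 ≠ 1 — the system is inconsistent.

The formula is unsatisfiable.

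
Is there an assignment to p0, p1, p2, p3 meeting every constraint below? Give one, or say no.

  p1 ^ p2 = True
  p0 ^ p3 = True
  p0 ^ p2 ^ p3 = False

p0 = False, p1 = False, p2 = True, p3 = True

p1 ^ p2 = F ^ T = True ✓
p0 ^ p3 = F ^ T = True ✓
p0 ^ p2 ^ p3 = F ^ T ^ T = False ✓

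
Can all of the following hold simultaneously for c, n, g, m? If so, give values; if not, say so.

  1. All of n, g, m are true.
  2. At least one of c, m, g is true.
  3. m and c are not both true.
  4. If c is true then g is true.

c: False, n: True, g: True, m: True

  (1) {n, g, m}: all 3 true ✓
  (2) {c, m, g}: 2 true — at least one ✓
  (3) m=T, c=F — not both ✓
  (4) c=F ⇒ g: vacuous ✓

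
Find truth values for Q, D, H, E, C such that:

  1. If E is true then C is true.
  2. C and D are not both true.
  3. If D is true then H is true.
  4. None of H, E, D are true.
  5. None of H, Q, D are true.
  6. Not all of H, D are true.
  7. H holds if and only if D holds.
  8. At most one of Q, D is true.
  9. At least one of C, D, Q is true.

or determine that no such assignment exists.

Q: False; D: False; H: False; E: False; C: True

  (1) E=F ⇒ C: vacuous ✓
  (2) C=T, D=F — not both ✓
  (3) D=F ⇒ H: vacuous ✓
  (4) {H, E, D}: 0 true — none ✓
  (5) {H, Q, D}: 0 true — none ✓
  (6) {H, D}: 0/2 true — not all ✓
  (7) H=F, D=F — same ✓
  (8) {Q, D}: 0 true — at most one ✓
  (9) {C, D, Q}: 1 true — at least one ✓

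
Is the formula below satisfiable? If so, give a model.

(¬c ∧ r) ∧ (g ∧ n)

r = True, g = True, c = False, n = True

  ¬c ∧ r = True
    ¬c = True
  g ∧ n = True
Both conjuncts True, so the formula holds.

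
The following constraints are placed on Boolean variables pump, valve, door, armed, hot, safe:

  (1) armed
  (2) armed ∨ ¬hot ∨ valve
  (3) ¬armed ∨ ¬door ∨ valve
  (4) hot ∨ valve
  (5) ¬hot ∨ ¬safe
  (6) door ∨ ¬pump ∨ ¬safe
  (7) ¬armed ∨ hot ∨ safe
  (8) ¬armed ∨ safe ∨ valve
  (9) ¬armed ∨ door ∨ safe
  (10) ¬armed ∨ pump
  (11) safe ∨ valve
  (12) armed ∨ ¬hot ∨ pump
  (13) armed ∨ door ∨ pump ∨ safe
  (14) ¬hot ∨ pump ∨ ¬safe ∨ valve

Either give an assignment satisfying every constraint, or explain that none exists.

pump = True, valve = True, door = True, armed = True, hot = False, safe = True

Unit clause (armed) forces armed = True.
In (¬armed ∨ pump) only pump is left, so pump = True.
Try valve = False:
  (¬armed ∨ ¬door ∨ valve) forces door = False.
  (hot ∨ valve) forces hot = True.
  (¬hot ∨ ¬safe) forces safe = False.
  clause (¬armed ∨ safe ∨ valve) is falsified — backtrack.
So valve = True.
Set door = True.
Set hot = False.
  then (¬armed ∨ hot ∨ safe) forces safe = True.
All clauses satisfied.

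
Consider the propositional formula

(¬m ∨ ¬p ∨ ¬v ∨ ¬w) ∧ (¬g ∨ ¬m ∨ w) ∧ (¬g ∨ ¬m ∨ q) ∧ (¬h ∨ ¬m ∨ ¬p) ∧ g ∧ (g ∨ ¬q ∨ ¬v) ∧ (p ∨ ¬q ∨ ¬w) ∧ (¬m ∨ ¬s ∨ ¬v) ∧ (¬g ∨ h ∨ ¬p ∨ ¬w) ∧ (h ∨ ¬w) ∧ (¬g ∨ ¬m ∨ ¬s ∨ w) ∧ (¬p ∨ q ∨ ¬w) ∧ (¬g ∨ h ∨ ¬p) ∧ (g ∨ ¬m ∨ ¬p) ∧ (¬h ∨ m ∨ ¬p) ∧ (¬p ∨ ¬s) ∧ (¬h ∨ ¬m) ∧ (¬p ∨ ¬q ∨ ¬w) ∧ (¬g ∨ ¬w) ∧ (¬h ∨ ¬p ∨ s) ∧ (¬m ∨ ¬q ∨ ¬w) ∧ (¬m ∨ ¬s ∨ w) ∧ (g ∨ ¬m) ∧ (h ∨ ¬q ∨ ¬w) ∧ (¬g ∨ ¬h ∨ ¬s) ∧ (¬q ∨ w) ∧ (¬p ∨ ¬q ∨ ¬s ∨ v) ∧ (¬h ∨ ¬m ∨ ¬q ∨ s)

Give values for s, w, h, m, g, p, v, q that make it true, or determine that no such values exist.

Unit clause (g) forces g = True.
In (¬g ∨ ¬w) only ¬w is left, so w = False.
In (¬q ∨ w) only ¬q is left, so q = False.
In (¬g ∨ ¬m ∨ w) only ¬m is left, so m = False.
Set s = False.
Set h = True.
  then (¬h ∨ m ∨ ¬p) forces p = False.
Set v = False.
All clauses satisfied.

s: False; w: False; h: True; m: False; g: True; p: False; v: False; q: False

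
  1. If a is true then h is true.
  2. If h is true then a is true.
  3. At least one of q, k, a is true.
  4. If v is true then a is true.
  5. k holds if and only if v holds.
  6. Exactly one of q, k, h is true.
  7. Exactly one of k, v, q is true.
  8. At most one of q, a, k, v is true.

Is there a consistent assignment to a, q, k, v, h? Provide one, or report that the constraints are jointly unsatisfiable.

a: False; q: True; k: False; v: False; h: False

  (1) a=F ⇒ h: vacuous ✓
  (2) h=F ⇒ a: vacuous ✓
  (3) {q, k, a}: 1 true — at least one ✓
  (4) v=F ⇒ a: vacuous ✓
  (5) k=F, v=F — same ✓
  (6) {q, k, h}: 1 true — exactly one ✓
  (7) {k, v, q}: 1 true — exactly one ✓
  (8) {q, a, k, v}: 1 true — at most one ✓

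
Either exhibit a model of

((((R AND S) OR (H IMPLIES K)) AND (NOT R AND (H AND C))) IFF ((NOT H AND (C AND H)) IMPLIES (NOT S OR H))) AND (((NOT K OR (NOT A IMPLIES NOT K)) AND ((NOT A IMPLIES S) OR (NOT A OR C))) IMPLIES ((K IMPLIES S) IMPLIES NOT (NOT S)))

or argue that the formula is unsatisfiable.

K = True, C = True, S = True, H = True, R = False, A = True

  (((R AND S) OR (H IMPLIES K)) AND (NOT R AND (H AND C))) IFF ((NOT H AND (C AND H)) IMPLIES (NOT S OR H)) = True
    ((R AND S) OR (H IMPLIES K)) AND (NOT R AND (H AND C)) = True
      (R AND S) OR (H IMPLIES K) = True
        R AND S = False
        H IMPLIES K = True
      NOT R AND (H AND C) = True
        NOT R = True
        H AND C = True
    (NOT H AND (C AND H)) IMPLIES (NOT S OR H) = True
      NOT H AND (C AND H) = False
        NOT H = False
        C AND H = True
      NOT S OR H = True
        NOT S = False
  ((NOT K OR (NOT A IMPLIES NOT K)) AND ((NOT A IMPLIES S) OR (NOT A OR C))) IMPLIES ((K IMPLIES S) IMPLIES NOT (NOT S)) = True
    (NOT K OR (NOT A IMPLIES NOT K)) AND ((NOT A IMPLIES S) OR (NOT A OR C)) = True
      NOT K OR (NOT A IMPLIES NOT K) = True
        NOT K = False
        NOT A IMPLIES NOT K = True
          NOT A = False
          NOT K = False
      (NOT A IMPLIES S) OR (NOT A OR C) = True
        NOT A IMPLIES S = True
          NOT A = False
        NOT A OR C = True
          NOT A = False
    (K IMPLIES S) IMPLIES NOT (NOT S) = True
      K IMPLIES S = True
      NOT (NOT S) = True
        NOT S = False
Both conjuncts True, so the formula holds.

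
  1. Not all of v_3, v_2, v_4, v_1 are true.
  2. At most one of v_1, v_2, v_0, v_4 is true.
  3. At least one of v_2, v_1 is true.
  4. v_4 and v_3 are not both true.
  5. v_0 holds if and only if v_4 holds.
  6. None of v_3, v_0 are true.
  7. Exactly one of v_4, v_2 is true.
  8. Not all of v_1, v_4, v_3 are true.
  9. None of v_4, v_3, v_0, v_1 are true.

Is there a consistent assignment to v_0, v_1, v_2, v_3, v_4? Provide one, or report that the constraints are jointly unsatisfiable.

v_0: False, v_1: False, v_2: True, v_3: False, v_4: False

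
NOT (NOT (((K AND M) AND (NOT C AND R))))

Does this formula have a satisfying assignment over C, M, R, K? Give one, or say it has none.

C: False, M: True, R: True, K: True

  NOT (NOT (((K AND M) AND (NOT C AND R)))) = True
    NOT (((K AND M) AND (NOT C AND R))) = False
      (K AND M) AND (NOT C AND R) = True
        K AND M = True
        NOT C AND R = True
          NOT C = True
The formula evaluates to True.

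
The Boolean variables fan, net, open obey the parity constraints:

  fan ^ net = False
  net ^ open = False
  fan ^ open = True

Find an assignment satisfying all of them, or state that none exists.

Unsatisfiable

Adding constraints 1, 2, 3 mod 2: every variable appears an even number of times on the left, so the left side is 0.
But the right sides sum to 1 (mod 2). 0 ≠ 1 — the system is inconsistent.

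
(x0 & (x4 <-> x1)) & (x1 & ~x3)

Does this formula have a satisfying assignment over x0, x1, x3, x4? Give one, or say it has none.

x0=T, x1=T, x3=F, x4=T

  x0 & (x4 <-> x1) = True
    x4 <-> x1 = True
  x1 & ~x3 = True
    ~x3 = True
Both conjuncts True, so the formula holds.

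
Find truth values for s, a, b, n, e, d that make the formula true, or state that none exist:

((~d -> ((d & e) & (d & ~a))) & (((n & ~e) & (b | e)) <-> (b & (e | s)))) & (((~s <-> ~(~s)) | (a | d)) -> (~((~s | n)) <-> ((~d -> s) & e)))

s = True, a = True, b = True, n = True, e = False, d = True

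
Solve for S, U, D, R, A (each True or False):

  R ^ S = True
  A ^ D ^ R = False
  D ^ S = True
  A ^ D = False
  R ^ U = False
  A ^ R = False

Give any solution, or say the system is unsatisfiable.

S = True, U = False, D = False, R = False, A = False

R ^ S = F ^ T = True ✓
A ^ D ^ R = F ^ F ^ F = False ✓
D ^ S = F ^ T = True ✓
A ^ D = F ^ F = False ✓
R ^ U = F ^ F = False ✓
A ^ R = F ^ F = False ✓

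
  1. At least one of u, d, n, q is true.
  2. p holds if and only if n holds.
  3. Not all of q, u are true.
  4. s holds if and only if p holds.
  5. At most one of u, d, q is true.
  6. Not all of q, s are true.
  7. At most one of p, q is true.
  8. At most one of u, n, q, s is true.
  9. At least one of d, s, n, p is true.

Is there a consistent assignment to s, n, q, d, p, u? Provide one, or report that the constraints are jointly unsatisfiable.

s = False, n = False, q = False, d = True, p = False, u = False

  (1) {u, d, n, q}: 1 true — at least one ✓
  (2) p=F, n=F — same ✓
  (3) {q, u}: 0/2 true — not all ✓
  (4) s=F, p=F — same ✓
  (5) {u, d, q}: 1 true — at most one ✓
  (6) {q, s}: 0/2 true — not all ✓
  (7) {p, q}: 0 true — at most one ✓
  (8) {u, n, q, s}: 0 true — at most one ✓
  (9) {d, s, n, p}: 1 true — at least one ✓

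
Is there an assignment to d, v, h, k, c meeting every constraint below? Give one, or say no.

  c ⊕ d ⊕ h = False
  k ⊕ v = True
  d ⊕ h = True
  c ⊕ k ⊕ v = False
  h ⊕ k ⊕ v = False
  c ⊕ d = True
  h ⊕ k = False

d=F, v=F, h=T, k=T, c=T

c ⊕ d ⊕ h = T ⊕ F ⊕ T = False ✓
k ⊕ v = T ⊕ F = True ✓
d ⊕ h = F ⊕ T = True ✓
c ⊕ k ⊕ v = T ⊕ T ⊕ F = False ✓
h ⊕ k ⊕ v = T ⊕ T ⊕ F = False ✓
c ⊕ d = T ⊕ F = True ✓
h ⊕ k = T ⊕ T = False ✓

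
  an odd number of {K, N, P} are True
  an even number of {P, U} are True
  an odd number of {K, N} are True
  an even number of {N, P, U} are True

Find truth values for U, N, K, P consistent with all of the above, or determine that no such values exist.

U = False, N = False, K = True, P = False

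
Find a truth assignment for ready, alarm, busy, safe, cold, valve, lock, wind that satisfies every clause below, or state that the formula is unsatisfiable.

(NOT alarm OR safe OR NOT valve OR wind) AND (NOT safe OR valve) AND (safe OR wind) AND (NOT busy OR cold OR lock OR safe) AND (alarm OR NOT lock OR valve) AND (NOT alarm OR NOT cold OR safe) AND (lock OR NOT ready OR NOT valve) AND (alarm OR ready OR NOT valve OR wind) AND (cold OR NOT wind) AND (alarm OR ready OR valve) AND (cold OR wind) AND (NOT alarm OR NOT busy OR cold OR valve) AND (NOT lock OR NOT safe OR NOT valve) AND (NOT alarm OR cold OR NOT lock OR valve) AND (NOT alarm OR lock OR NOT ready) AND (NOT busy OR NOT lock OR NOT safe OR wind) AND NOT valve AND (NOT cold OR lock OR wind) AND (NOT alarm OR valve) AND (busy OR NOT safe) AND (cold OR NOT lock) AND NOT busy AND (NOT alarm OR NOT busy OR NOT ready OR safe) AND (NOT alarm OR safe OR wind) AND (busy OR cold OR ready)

ready: True; alarm: False; busy: False; safe: False; cold: True; valve: False; lock: False; wind: True

Unit clause (NOT valve) forces valve = False.
In (NOT alarm OR valve) only NOT alarm is left, so alarm = False.
Unit clause (NOT busy) forces busy = False.
In (NOT safe OR valve) only NOT safe is left, so safe = False.
In (safe OR wind) only wind is left, so wind = True.
In (alarm OR NOT lock OR valve) only NOT lock is left, so lock = False.
In (cold OR NOT wind) only cold is left, so cold = True.
In (alarm OR ready OR valve) only ready is left, so ready = True.
All clauses satisfied.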